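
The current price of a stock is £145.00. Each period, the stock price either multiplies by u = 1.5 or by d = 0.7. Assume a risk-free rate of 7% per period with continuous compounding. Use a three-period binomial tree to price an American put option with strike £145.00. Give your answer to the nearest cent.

Risk-neutral probability p = (e^0.07 − 0.7)/(1.5 − 0.7) = 0.3725/0.8000 = 0.4656
Terminal stock prices: S_uuu = 489.4, S_uud = 228.4, S_udd = 106.6, S_ddd = 49.73
Terminal payoffs (K − S): max(-344.4, 0) = 0, max(-83.37, 0) = 0, max(38.43, 0) = 38.43, max(95.27, 0) = 95.27
Node uu (S = 326.2): continuation = e^(−0.07)·[0.4656·0.0000 + 0.5344·0.0000] = 0.0000; exercise value = 0.0000 ≤ continuation, so V_uu = 0.0000
Node ud (S = 152.2): continuation = e^(−0.07)·[0.4656·0.0000 + 0.5344·38.4250] = 19.1448; exercise value = 0.0000 ≤ continuation, so V_ud = 19.1448
Node dd (S = 71.05): continuation = e^(−0.07)·[0.4656·38.4250 + 0.5344·95.2650] = 64.1471; exercise value = 73.9500 > continuation, so V_dd = 73.9500 (exercise)
Node u (S = 217.5): continuation = e^(−0.07)·[0.4656·0.0000 + 0.5344·19.1448] = 9.5387; exercise value = 0.0000 ≤ continuation, so V_u = 9.5387
Node d (S = 101.5): continuation = e^(−0.07)·[0.4656·19.1448 + 0.5344·73.9500] = 45.1566; exercise value = 43.5000 ≤ continuation, so V_d = 45.1566
Node 0 (S = 145): continuation = e^(−0.07)·[0.4656·9.5387 + 0.5344·45.1566] = 26.6400; exercise value = 0.0000 ≤ continuation, so V_0 = 26.6400

£26.64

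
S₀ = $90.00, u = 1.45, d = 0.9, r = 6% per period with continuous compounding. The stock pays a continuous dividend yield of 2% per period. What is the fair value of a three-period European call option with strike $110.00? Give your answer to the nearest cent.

$9.67

Per-period risk-free factor R = e^0.06 = 1.0618; dividend-adjusted growth = e^(0.06−0.02) = 1.0408.
Risk-neutral probability p = (1.0408 − 0.9)/(1.45 − 0.9) = 0.1408/0.5500 = 0.2560
Terminal stock prices: S_uuu = 274.4, S_uud = 170.3, S_udd = 105.7, S_ddd = 65.61
Terminal payoffs (S − K): max(164.4, 0) = 164.4, max(60.3, 0) = 60.3, max(-4.295, 0) = 0, max(-44.39, 0) = 0
Node uu (S = 189.2): V_uu = e^(−0.06)·[0.2560·164.3762 + 0.7440·60.3025] = 81.8840
Node ud (S = 117.5): V_ud = e^(−0.06)·[0.2560·60.3025 + 0.7440·0.0000] = 14.5395
Node dd (S = 72.9): V_dd = e^(−0.06)·[0.2560·0.0000 + 0.7440·0.0000] = 0.0000
Node u (S = 130.5): V_u = e^(−0.06)·[0.2560·81.8840 + 0.7440·14.5395] = 29.9303
Node d (S = 81): V_d = e^(−0.06)·[0.2560·14.5395 + 0.7440·0.0000] = 3.5056
Node 0 (S = 90): V_0 = e^(−0.06)·[0.2560·29.9303 + 0.7440·3.5056] = 9.6727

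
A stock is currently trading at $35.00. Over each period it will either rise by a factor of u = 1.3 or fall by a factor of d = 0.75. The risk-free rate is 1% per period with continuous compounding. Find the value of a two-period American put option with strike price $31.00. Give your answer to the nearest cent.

$3.08

Risk-neutral probability p = (e^0.01 − 0.75)/(1.3 − 0.75) = 0.2601/0.5500 = 0.4728
Terminal stock prices: S_uu = 59.15, S_ud = 34.12, S_dd = 19.69
Terminal payoffs (K − S): max(-28.15, 0) = 0, max(-3.125, 0) = 0, max(11.31, 0) = 11.31
Node u (S = 45.5): continuation = e^(−0.01)·[0.4728·0.0000 + 0.5272·0.0000] = 0.0000; exercise value = 0.0000 ≤ continuation, so V_u = 0.0000
Node d (S = 26.25): continuation = e^(−0.01)·[0.4728·0.0000 + 0.5272·11.3125] = 5.9044; exercise value = 4.7500 ≤ continuation, so V_d = 5.9044
Node 0 (S = 35): continuation = e^(−0.01)·[0.4728·0.0000 + 0.5272·5.9044] = 3.0817; exercise value = 0.0000 ≤ continuation, so V_0 = 3.0817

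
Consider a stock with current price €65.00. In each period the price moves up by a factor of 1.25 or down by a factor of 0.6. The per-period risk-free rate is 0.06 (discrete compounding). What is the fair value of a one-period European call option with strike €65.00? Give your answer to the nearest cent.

Risk-neutral probability p = (1 + 0.06 − 0.6)/(1.25 − 0.6) = 0.4600/0.6500 = 0.7077
Terminal stock prices: S_u = 81.25, S_d = 39
Terminal payoffs (S − K): max(16.25, 0) = 16.25, max(-26, 0) = 0
Node 0 (S = 65): V_0 = 1/1.06·[0.7077·16.2500 + 0.2923·0.0000] = 10.8491

€10.85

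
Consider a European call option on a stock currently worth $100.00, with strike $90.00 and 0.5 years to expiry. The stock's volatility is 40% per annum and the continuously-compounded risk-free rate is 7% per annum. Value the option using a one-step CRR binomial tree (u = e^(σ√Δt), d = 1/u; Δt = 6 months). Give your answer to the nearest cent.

$20.28

CRR parameters: u = e^(σ√Δt) = e^(0.4·√0.5) = 1.3269, d = 1/u = 0.7536
Per-period rate: rΔt = 0.07·0.5 = 0.035, so R = e^0.035 = 1.0356
Risk-neutral probability p = (e^0.035 − 0.7536)/(1.3269 − 0.7536) = 0.2820/0.5733 = 0.4919
Terminal stock prices: S_u = 132.7, S_d = 75.36
Terminal payoffs (S − K): max(42.69, 0) = 42.69, max(-14.64, 0) = 0
Node 0 (S = 100): V_0 = e^(−0.035)·[0.4919·42.6896 + 0.5081·0.0000] = 20.2765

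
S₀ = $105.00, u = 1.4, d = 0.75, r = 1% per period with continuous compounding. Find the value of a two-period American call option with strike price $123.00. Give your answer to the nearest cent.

Risk-neutral probability p = (e^0.01 − 0.75)/(1.4 − 0.75) = 0.2601/0.6500 = 0.4001
Terminal stock prices: S_uu = 205.8, S_ud = 110.2, S_dd = 59.06
Terminal payoffs (S − K): max(82.8, 0) = 82.8, max(-12.75, 0) = 0, max(-63.94, 0) = 0
Node u (S = 147): continuation = e^(−0.01)·[0.4001·82.8000 + 0.5999·0.0000] = 32.7968; exercise value = 24.0000 ≤ continuation, so V_u = 32.7968
Node d (S = 78.75): continuation = e^(−0.01)·[0.4001·0.0000 + 0.5999·0.0000] = 0.0000; exercise value = 0.0000 ≤ continuation, so V_d = 0.0000
Node 0 (S = 105): continuation = e^(−0.01)·[0.4001·32.7968 + 0.5999·0.0000] = 12.9907; exercise value = 0.0000 ≤ continuation, so V_0 = 12.9907

$12.99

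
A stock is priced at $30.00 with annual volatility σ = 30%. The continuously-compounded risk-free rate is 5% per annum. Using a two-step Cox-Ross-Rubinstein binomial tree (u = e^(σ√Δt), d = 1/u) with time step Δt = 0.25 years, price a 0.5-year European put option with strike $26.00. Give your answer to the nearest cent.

CRR parameters: u = e^(σ√Δt) = e^(0.3·√0.25) = 1.1618, d = 1/u = 0.8607
Per-period rate: rΔt = 0.05·0.25 = 0.0125, so R = e^0.0125 = 1.0126
Risk-neutral probability p = (e^0.0125 − 0.8607)/(1.1618 − 0.8607) = 0.1519/0.3011 = 0.5043
Terminal stock prices: S_uu = 40.5, S_ud = 30, S_dd = 22.22
Terminal payoffs (K − S): max(-14.5, 0) = 0, max(-4, 0) = 0, max(3.775, 0) = 3.775
Node u (S = 34.86): V_u = e^(−0.0125)·[0.5043·0.0000 + 0.4957·0.0000] = 0.0000
Node d (S = 25.82): V_d = e^(−0.0125)·[0.5043·0.0000 + 0.4957·3.7755] = 1.8481
Node 0 (S = 30): V_0 = e^(−0.0125)·[0.5043·0.0000 + 0.4957·1.8481] = 0.9046

$0.90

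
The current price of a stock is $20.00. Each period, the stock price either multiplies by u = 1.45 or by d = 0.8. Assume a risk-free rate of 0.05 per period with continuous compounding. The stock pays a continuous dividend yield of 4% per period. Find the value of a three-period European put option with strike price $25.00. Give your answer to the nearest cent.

$6.40

Per-period risk-free factor R = e^0.05 = 1.0513; dividend-adjusted growth = e^(0.05−0.04) = 1.0101.
Risk-neutral probability p = (1.0101 − 0.8)/(1.45 − 0.8) = 0.2101/0.6500 = 0.3232
Terminal stock prices: S_uuu = 60.97, S_uud = 33.64, S_udd = 18.56, S_ddd = 10.24
Terminal payoffs (K − S): max(-35.97, 0) = 0, max(-8.64, 0) = 0, max(6.44, 0) = 6.44, max(14.76, 0) = 14.76
Node uu (S = 42.05): V_uu = e^(−0.05)·[0.3232·0.0000 + 0.6768·0.0000] = 0.0000
Node ud (S = 23.2): V_ud = e^(−0.05)·[0.3232·0.0000 + 0.6768·6.4400] = 4.1463
Node dd (S = 12.8): V_dd = e^(−0.05)·[0.3232·6.4400 + 0.6768·14.7600] = 11.4826
Node u (S = 29): V_u = e^(−0.05)·[0.3232·0.0000 + 0.6768·4.1463] = 2.6695
Node d (S = 16): V_d = e^(−0.05)·[0.3232·4.1463 + 0.6768·11.4826] = 8.6675
Node 0 (S = 20): V_0 = e^(−0.05)·[0.3232·2.6695 + 0.6768·8.6675] = 6.4010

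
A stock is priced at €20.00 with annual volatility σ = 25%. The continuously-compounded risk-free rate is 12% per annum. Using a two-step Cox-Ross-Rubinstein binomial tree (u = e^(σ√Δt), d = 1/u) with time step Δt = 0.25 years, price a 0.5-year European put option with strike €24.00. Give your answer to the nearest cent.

€3.15

CRR parameters: u = e^(σ√Δt) = e^(0.25·√0.25) = 1.1331, d = 1/u = 0.8825
Per-period rate: rΔt = 0.12·0.25 = 0.03, so R = e^0.03 = 1.0305
Risk-neutral probability p = (e^0.03 − 0.8825)/(1.1331 − 0.8825) = 0.1480/0.2507 = 0.5903
Terminal stock prices: S_uu = 25.68, S_ud = 20, S_dd = 15.58
Terminal payoffs (K − S): max(-1.681, 0) = 0, max(4, 0) = 4, max(8.424, 0) = 8.424
Node u (S = 22.66): V_u = e^(−0.03)·[0.5903·0.0000 + 0.4097·4.0000] = 1.5904
Node d (S = 17.65): V_d = e^(−0.03)·[0.5903·4.0000 + 0.4097·8.4240] = 5.6408
Node 0 (S = 20): V_0 = e^(−0.03)·[0.5903·1.5904 + 0.4097·5.6408] = 3.1538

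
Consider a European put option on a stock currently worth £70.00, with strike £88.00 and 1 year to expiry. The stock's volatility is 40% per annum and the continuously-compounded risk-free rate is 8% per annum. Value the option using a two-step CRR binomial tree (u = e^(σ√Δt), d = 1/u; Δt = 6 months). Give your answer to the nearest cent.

CRR parameters: u = e^(σ√Δt) = e^(0.4·√0.5) = 1.3269, d = 1/u = 0.7536
Per-period rate: rΔt = 0.08·0.5 = 0.04, so R = e^0.04 = 1.0408
Risk-neutral probability p = (e^0.04 − 0.7536)/(1.3269 − 0.7536) = 0.2872/0.5733 = 0.5009
Terminal stock prices: S_uu = 123.2, S_ud = 70, S_dd = 39.76
Terminal payoffs (K − S): max(-35.25, 0) = 0, max(18, 0) = 18, max(48.24, 0) = 48.24
Node u (S = 92.88): V_u = e^(−0.04)·[0.5009·0.0000 + 0.4991·18.0000] = 8.6307
Node d (S = 52.75): V_d = e^(−0.04)·[0.5009·18.0000 + 0.4991·48.2421] = 31.7948
Node 0 (S = 70): V_0 = e^(−0.04)·[0.5009·8.6307 + 0.4991·31.7948] = 19.3991

£19.40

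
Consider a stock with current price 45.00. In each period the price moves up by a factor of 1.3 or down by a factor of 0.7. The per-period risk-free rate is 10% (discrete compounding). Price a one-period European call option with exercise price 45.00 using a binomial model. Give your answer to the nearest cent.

8.18

Risk-neutral probability p = (1 + 0.1 − 0.7)/(1.3 − 0.7) = 0.4000/0.6000 = 0.6667
Terminal stock prices: S_u = 58.5, S_d = 31.5
Terminal payoffs (S − K): max(13.5, 0) = 13.5, max(-13.5, 0) = 0
Node 0 (S = 45): V_0 = 1/1.1·[0.6667·13.5000 + 0.3333·0.0000] = 8.1818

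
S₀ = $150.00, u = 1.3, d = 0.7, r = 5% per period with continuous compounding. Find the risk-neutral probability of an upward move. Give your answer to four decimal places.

p = 0.5855

Risk-neutral probability p = (e^0.05 − 0.7)/(1.3 − 0.7) = 0.3513/0.6000 = 0.5855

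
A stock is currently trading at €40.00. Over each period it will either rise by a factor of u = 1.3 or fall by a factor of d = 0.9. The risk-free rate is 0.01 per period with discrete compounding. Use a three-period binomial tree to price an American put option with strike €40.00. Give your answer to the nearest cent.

€4.01

Risk-neutral probability p = (1 + 0.01 − 0.9)/(1.3 − 0.9) = 0.1100/0.4000 = 0.2750
Terminal stock prices: S_uuu = 87.88, S_uud = 60.84, S_udd = 42.12, S_ddd = 29.16
Terminal payoffs (K − S): max(-47.88, 0) = 0, max(-20.84, 0) = 0, max(-2.12, 0) = 0, max(10.84, 0) = 10.84
Node uu (S = 67.6): continuation = 1/1.01·[0.2750·0.0000 + 0.7250·0.0000] = 0.0000; exercise value = 0.0000 ≤ continuation, so V_uu = 0.0000
Node ud (S = 46.8): continuation = 1/1.01·[0.2750·0.0000 + 0.7250·0.0000] = 0.0000; exercise value = 0.0000 ≤ continuation, so V_ud = 0.0000
Node dd (S = 32.4): continuation = 1/1.01·[0.2750·0.0000 + 0.7250·10.8400] = 7.7812; exercise value = 7.6000 ≤ continuation, so V_dd = 7.7812
Node u (S = 52): continuation = 1/1.01·[0.2750·0.0000 + 0.7250·0.0000] = 0.0000; exercise value = 0.0000 ≤ continuation, so V_u = 0.0000
Node d (S = 36): continuation = 1/1.01·[0.2750·0.0000 + 0.7250·7.7812] = 5.5855; exercise value = 4.0000 ≤ continuation, so V_d = 5.5855
Node 0 (S = 40): continuation = 1/1.01·[0.2750·0.0000 + 0.7250·5.5855] = 4.0094; exercise value = 0.0000 ≤ continuation, so V_0 = 4.0094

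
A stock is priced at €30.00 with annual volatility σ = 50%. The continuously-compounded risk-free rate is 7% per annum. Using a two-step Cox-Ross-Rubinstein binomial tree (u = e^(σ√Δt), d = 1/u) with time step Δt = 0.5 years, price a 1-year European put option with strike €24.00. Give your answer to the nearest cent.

CRR parameters: u = e^(σ√Δt) = e^(0.5·√0.5) = 1.4241, d = 1/u = 0.7022
Per-period rate: rΔt = 0.07·0.5 = 0.035, so R = e^0.035 = 1.0356
Risk-neutral probability p = (e^0.035 − 0.7022)/(1.4241 − 0.7022) = 0.3334/0.7219 = 0.4619
Terminal stock prices: S_uu = 60.84, S_ud = 30, S_dd = 14.79
Terminal payoffs (K − S): max(-36.84, 0) = 0, max(-6, 0) = 0, max(9.208, 0) = 9.208
Node u (S = 42.72): V_u = e^(−0.035)·[0.4619·0.0000 + 0.5381·0.0000] = 0.0000
Node d (S = 21.07): V_d = e^(−0.035)·[0.4619·0.0000 + 0.5381·9.2079] = 4.7847
Node 0 (S = 30): V_0 = e^(−0.035)·[0.4619·0.0000 + 0.5381·4.7847] = 2.4863

€2.49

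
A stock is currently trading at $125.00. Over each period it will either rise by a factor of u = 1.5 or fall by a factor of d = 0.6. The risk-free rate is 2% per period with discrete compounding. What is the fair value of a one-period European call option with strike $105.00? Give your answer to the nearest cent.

$37.75

Risk-neutral probability p = (1 + 0.02 − 0.6)/(1.5 − 0.6) = 0.4200/0.9000 = 0.4667
Terminal stock prices: S_u = 187.5, S_d = 75
Terminal payoffs (S − K): max(82.5, 0) = 82.5, max(-30, 0) = 0
Node 0 (S = 125): V_0 = 1/1.02·[0.4667·82.5000 + 0.5333·0.0000] = 37.7451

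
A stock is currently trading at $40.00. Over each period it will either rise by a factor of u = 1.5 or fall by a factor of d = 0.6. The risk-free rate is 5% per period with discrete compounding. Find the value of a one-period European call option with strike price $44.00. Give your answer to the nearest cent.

Risk-neutral probability p = (1 + 0.05 − 0.6)/(1.5 − 0.6) = 0.4500/0.9000 = 0.5000
Terminal stock prices: S_u = 60, S_d = 24
Terminal payoffs (S − K): max(16, 0) = 16, max(-20, 0) = 0
Node 0 (S = 40): V_0 = 1/1.05·[0.5000·16.0000 + 0.5000·0.0000] = 7.6190

$7.62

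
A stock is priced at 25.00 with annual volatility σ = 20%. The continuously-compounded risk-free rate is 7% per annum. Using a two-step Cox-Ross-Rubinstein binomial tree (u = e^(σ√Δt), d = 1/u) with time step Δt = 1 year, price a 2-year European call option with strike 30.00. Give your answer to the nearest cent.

2.52

CRR parameters: u = e^(σ√Δt) = e^(0.2·√1) = 1.2214, d = 1/u = 0.8187
Per-period rate: rΔt = 0.07·1 = 0.07, so R = e^0.07 = 1.0725
Risk-neutral probability p = (e^0.07 − 0.8187)/(1.2214 − 0.8187) = 0.2538/0.4027 = 0.6302
Terminal stock prices: S_uu = 37.3, S_ud = 25, S_dd = 16.76
Terminal payoffs (S − K): max(7.296, 0) = 7.296, max(-5, 0) = 0, max(-13.24, 0) = 0
Node u (S = 30.54): V_u = e^(−0.07)·[0.6302·7.2956 + 0.3698·0.0000] = 4.2871
Node d (S = 20.47): V_d = e^(−0.07)·[0.6302·0.0000 + 0.3698·0.0000] = 0.0000
Node 0 (S = 25): V_0 = e^(−0.07)·[0.6302·4.2871 + 0.3698·0.0000] = 2.5192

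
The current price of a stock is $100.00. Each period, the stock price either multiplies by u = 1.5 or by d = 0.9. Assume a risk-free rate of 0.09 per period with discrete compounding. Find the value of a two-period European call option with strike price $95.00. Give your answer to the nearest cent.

$25.54

Risk-neutral probability p = (1 + 0.09 − 0.9)/(1.5 − 0.9) = 0.1900/0.6000 = 0.3167
Terminal stock prices: S_uu = 225, S_ud = 135, S_dd = 81
Terminal payoffs (S − K): max(130, 0) = 130, max(40, 0) = 40, max(-14, 0) = 0
Node u (S = 150): V_u = 1/1.09·[0.3167·130.0000 + 0.6833·40.0000] = 62.8440
Node d (S = 90): V_d = 1/1.09·[0.3167·40.0000 + 0.6833·0.0000] = 11.6208
Node 0 (S = 100): V_0 = 1/1.09·[0.3167·62.8440 + 0.6833·11.6208] = 25.5426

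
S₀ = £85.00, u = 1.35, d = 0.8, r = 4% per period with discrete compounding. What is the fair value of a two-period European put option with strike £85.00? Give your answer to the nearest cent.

£8.99

Risk-neutral probability p = (1 + 0.04 − 0.8)/(1.35 − 0.8) = 0.2400/0.5500 = 0.4364
Terminal stock prices: S_uu = 154.9, S_ud = 91.8, S_dd = 54.4
Terminal payoffs (K − S): max(-69.91, 0) = 0, max(-6.8, 0) = 0, max(30.6, 0) = 30.6
Node u (S = 114.8): V_u = 1/1.04·[0.4364·0.0000 + 0.5636·0.0000] = 0.0000
Node d (S = 68): V_d = 1/1.04·[0.4364·0.0000 + 0.5636·30.6000] = 16.5839
Node 0 (S = 85): V_0 = 1/1.04·[0.4364·0.0000 + 0.5636·16.5839] = 8.9878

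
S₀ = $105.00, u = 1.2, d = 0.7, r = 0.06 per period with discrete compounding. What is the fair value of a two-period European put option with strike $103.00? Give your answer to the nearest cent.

$8.91

Risk-neutral probability p = (1 + 0.06 − 0.7)/(1.2 − 0.7) = 0.3600/0.5000 = 0.7200
Terminal stock prices: S_uu = 151.2, S_ud = 88.2, S_dd = 51.45
Terminal payoffs (K − S): max(-48.2, 0) = 0, max(14.8, 0) = 14.8, max(51.55, 0) = 51.55
Node u (S = 126): V_u = 1/1.06·[0.7200·0.0000 + 0.2800·14.8000] = 3.9094
Node d (S = 73.5): V_d = 1/1.06·[0.7200·14.8000 + 0.2800·51.5500] = 23.6698
Node 0 (S = 105): V_0 = 1/1.06·[0.7200·3.9094 + 0.2800·23.6698] = 8.9079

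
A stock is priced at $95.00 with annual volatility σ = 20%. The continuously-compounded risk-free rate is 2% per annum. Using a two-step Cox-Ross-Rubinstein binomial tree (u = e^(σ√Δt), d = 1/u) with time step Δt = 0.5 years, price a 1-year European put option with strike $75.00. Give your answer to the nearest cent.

CRR parameters: u = e^(σ√Δt) = e^(0.2·√0.5) = 1.1519, d = 1/u = 0.8681
Per-period rate: rΔt = 0.02·0.5 = 0.01, so R = e^0.01 = 1.0101
Risk-neutral probability p = (e^0.01 − 0.8681)/(1.1519 − 0.8681) = 0.1419/0.2838 = 0.5001
Terminal stock prices: S_uu = 126.1, S_ud = 95, S_dd = 71.6
Terminal payoffs (K − S): max(-51.06, 0) = 0, max(-20, 0) = 0, max(3.404, 0) = 3.404
Node u (S = 109.4): V_u = e^(−0.01)·[0.5001·0.0000 + 0.4999·0.0000] = 0.0000
Node d (S = 82.47): V_d = e^(−0.01)·[0.5001·0.0000 + 0.4999·3.4044] = 1.6848
Node 0 (S = 95): V_0 = e^(−0.01)·[0.5001·0.0000 + 0.4999·1.6848] = 0.8338

$0.83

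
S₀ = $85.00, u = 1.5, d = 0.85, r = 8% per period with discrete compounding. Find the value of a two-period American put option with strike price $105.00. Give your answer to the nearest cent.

$20.00

Risk-neutral probability p = (1 + 0.08 − 0.85)/(1.5 − 0.85) = 0.2300/0.6500 = 0.3538
Terminal stock prices: S_uu = 191.2, S_ud = 108.4, S_dd = 61.41
Terminal payoffs (K − S): max(-86.25, 0) = 0, max(-3.375, 0) = 0, max(43.59, 0) = 43.59
Node u (S = 127.5): continuation = 1/1.08·[0.3538·0.0000 + 0.6462·0.0000] = 0.0000; exercise value = 0.0000 ≤ continuation, so V_u = 0.0000
Node d (S = 72.25): continuation = 1/1.08·[0.3538·0.0000 + 0.6462·43.5875] = 26.0780; exercise value = 32.7500 > continuation, so V_d = 32.7500 (exercise)
Node 0 (S = 85): continuation = 1/1.08·[0.3538·0.0000 + 0.6462·32.7500] = 19.5940; exercise value = 20.0000 > continuation, so V_0 = 20.0000 (exercise)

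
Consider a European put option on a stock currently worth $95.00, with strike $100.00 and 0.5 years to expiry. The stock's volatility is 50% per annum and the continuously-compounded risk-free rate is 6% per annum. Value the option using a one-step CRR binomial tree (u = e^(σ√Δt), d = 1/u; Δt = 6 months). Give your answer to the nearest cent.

CRR parameters: u = e^(σ√Δt) = e^(0.5·√0.5) = 1.4241, d = 1/u = 0.7022
Per-period rate: rΔt = 0.06·0.5 = 0.03, so R = e^0.03 = 1.0305
Risk-neutral probability p = (e^0.03 − 0.7022)/(1.4241 − 0.7022) = 0.3283/0.7219 = 0.4547
Terminal stock prices: S_u = 135.3, S_d = 66.71
Terminal payoffs (K − S): max(-35.29, 0) = 0, max(33.29, 0) = 33.29
Node 0 (S = 95): V_0 = e^(−0.03)·[0.4547·0.0000 + 0.5453·33.2921] = 17.6175

$17.62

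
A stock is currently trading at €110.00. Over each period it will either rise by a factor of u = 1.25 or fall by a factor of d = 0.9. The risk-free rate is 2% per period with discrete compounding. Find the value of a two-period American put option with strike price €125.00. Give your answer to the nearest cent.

Risk-neutral probability p = (1 + 0.02 − 0.9)/(1.25 − 0.9) = 0.1200/0.3500 = 0.3429
Terminal stock prices: S_uu = 171.9, S_ud = 123.8, S_dd = 89.1
Terminal payoffs (K − S): max(-46.88, 0) = 0, max(1.25, 0) = 1.25, max(35.9, 0) = 35.9
Node u (S = 137.5): continuation = 1/1.02·[0.3429·0.0000 + 0.6571·1.2500] = 0.8053; exercise value = 0.0000 ≤ continuation, so V_u = 0.8053
Node d (S = 99): continuation = 1/1.02·[0.3429·1.2500 + 0.6571·35.9000] = 23.5490; exercise value = 26.0000 > continuation, so V_d = 26.0000 (exercise)
Node 0 (S = 110): continuation = 1/1.02·[0.3429·0.8053 + 0.6571·26.0000] = 17.0214; exercise value = 15.0000 ≤ continuation, so V_0 = 17.0214

€17.02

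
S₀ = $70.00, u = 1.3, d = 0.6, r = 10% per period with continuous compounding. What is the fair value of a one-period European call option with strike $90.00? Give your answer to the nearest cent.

$0.65

Risk-neutral probability p = (e^0.1 − 0.6)/(1.3 − 0.6) = 0.5052/0.7000 = 0.7217
Terminal stock prices: S_u = 91, S_d = 42
Terminal payoffs (S − K): max(1, 0) = 1, max(-48, 0) = 0
Node 0 (S = 70): V_0 = e^(−0.1)·[0.7217·1.0000 + 0.2783·0.0000] = 0.6530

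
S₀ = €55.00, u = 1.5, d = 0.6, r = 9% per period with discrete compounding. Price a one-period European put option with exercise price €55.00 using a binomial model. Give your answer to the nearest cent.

Risk-neutral probability p = (1 + 0.09 − 0.6)/(1.5 − 0.6) = 0.4900/0.9000 = 0.5444
Terminal stock prices: S_u = 82.5, S_d = 33
Terminal payoffs (K − S): max(-27.5, 0) = 0, max(22, 0) = 22
Node 0 (S = 55): V_0 = 1/1.09·[0.5444·0.0000 + 0.4556·22.0000] = 9.1947

€9.19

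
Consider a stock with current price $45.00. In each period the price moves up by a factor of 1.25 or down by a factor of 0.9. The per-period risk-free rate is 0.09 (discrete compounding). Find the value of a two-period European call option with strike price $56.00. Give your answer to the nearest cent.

$3.55

Risk-neutral probability p = (1 + 0.09 − 0.9)/(1.25 − 0.9) = 0.1900/0.3500 = 0.5429
Terminal stock prices: S_uu = 70.31, S_ud = 50.62, S_dd = 36.45
Terminal payoffs (S − K): max(14.31, 0) = 14.31, max(-5.375, 0) = 0, max(-19.55, 0) = 0
Node u (S = 56.25): V_u = 1/1.09·[0.5429·14.3125 + 0.4571·0.0000] = 7.1281
Node d (S = 40.5): V_d = 1/1.09·[0.5429·0.0000 + 0.4571·0.0000] = 0.0000
Node 0 (S = 45): V_0 = 1/1.09·[0.5429·7.1281 + 0.4571·0.0000] = 3.5500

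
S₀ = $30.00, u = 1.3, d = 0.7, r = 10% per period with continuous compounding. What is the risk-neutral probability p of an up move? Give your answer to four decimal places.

Risk-neutral probability p = (e^0.1 − 0.7)/(1.3 − 0.7) = 0.4052/0.6000 = 0.6753

p = 0.6753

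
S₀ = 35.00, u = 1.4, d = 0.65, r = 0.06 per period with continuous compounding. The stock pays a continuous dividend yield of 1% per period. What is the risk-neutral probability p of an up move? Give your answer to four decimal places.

p = 0.5350

Per-period risk-free factor R = e^0.06 = 1.0618; dividend-adjusted growth = e^(0.06−0.01) = 1.0513.
Risk-neutral probability p = (1.0513 − 0.65)/(1.4 − 0.65) = 0.4013/0.7500 = 0.5350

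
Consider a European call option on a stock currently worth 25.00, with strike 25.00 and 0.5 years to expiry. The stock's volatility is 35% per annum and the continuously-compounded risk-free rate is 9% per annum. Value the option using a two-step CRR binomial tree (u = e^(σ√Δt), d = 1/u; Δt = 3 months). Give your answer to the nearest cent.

CRR parameters: u = e^(σ√Δt) = e^(0.35·√0.25) = 1.1912, d = 1/u = 0.8395
Per-period rate: rΔt = 0.09·0.25 = 0.0225, so R = e^0.0225 = 1.0228
Risk-neutral probability p = (e^0.0225 − 0.8395)/(1.1912 − 0.8395) = 0.1833/0.3518 = 0.5210
Terminal stock prices: S_uu = 35.48, S_ud = 25, S_dd = 17.62
Terminal payoffs (S − K): max(10.48, 0) = 10.48, max(0, 0) = 0, max(-7.383, 0) = 0
Node u (S = 29.78): V_u = e^(−0.0225)·[0.5210·10.4767 + 0.4790·0.0000] = 5.3374
Node d (S = 20.99): V_d = e^(−0.0225)·[0.5210·0.0000 + 0.4790·0.0000] = 0.0000
Node 0 (S = 25): V_0 = e^(−0.0225)·[0.5210·5.3374 + 0.4790·0.0000] = 2.7191

2.72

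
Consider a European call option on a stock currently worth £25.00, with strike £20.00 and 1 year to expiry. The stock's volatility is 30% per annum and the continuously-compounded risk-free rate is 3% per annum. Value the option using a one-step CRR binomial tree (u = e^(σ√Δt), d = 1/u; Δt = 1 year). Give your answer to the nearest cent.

CRR parameters: u = e^(σ√Δt) = e^(0.3·√1) = 1.3499, d = 1/u = 0.7408
Per-period rate: rΔt = 0.03·1 = 0.03, so R = e^0.03 = 1.0305
Risk-neutral probability p = (e^0.03 − 0.7408)/(1.3499 − 0.7408) = 0.2896/0.6090 = 0.4756
Terminal stock prices: S_u = 33.75, S_d = 18.52
Terminal payoffs (S − K): max(13.75, 0) = 13.75, max(-1.48, 0) = 0
Node 0 (S = 25): V_0 = e^(−0.03)·[0.4756·13.7465 + 0.5244·0.0000] = 6.3441

£6.34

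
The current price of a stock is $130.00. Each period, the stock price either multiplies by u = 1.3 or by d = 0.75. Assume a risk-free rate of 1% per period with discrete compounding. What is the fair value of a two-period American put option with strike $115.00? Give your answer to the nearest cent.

Risk-neutral probability p = (1 + 0.01 − 0.75)/(1.3 − 0.75) = 0.2600/0.5500 = 0.4727
Terminal stock prices: S_uu = 219.7, S_ud = 126.8, S_dd = 73.12
Terminal payoffs (K − S): max(-104.7, 0) = 0, max(-11.75, 0) = 0, max(41.88, 0) = 41.88
Node u (S = 169): continuation = 1/1.01·[0.4727·0.0000 + 0.5273·0.0000] = 0.0000; exercise value = 0.0000 ≤ continuation, so V_u = 0.0000
Node d (S = 97.5): continuation = 1/1.01·[0.4727·0.0000 + 0.5273·41.8750] = 21.8609; exercise value = 17.5000 ≤ continuation, so V_d = 21.8609
Node 0 (S = 130): continuation = 1/1.01·[0.4727·0.0000 + 0.5273·21.8609] = 11.4125; exercise value = 0.0000 ≤ continuation, so V_0 = 11.4125

$11.41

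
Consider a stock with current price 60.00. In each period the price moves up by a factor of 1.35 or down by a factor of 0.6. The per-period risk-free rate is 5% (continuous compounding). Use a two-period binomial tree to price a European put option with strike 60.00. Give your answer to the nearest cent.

Risk-neutral probability p = (e^0.05 − 0.6)/(1.35 − 0.6) = 0.4513/0.7500 = 0.6017
Terminal stock prices: S_uu = 109.4, S_ud = 48.6, S_dd = 21.6
Terminal payoffs (K − S): max(-49.35, 0) = 0, max(11.4, 0) = 11.4, max(38.4, 0) = 38.4
Node u (S = 81): V_u = e^(−0.05)·[0.6017·0.0000 + 0.3983·11.4000] = 4.3192
Node d (S = 36): V_d = e^(−0.05)·[0.6017·11.4000 + 0.3983·38.4000] = 21.0738
Node 0 (S = 60): V_0 = e^(−0.05)·[0.6017·4.3192 + 0.3983·21.0738] = 10.4565

10.46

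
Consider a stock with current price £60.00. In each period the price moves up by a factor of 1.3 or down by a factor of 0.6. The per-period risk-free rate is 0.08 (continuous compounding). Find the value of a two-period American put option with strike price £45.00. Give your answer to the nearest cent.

Risk-neutral probability p = (e^0.08 − 0.6)/(1.3 − 0.6) = 0.4833/0.7000 = 0.6904
Terminal stock prices: S_uu = 101.4, S_ud = 46.8, S_dd = 21.6
Terminal payoffs (K − S): max(-56.4, 0) = 0, max(-1.8, 0) = 0, max(23.4, 0) = 23.4
Node u (S = 78): continuation = e^(−0.08)·[0.6904·0.0000 + 0.3096·0.0000] = 0.0000; exercise value = 0.0000 ≤ continuation, so V_u = 0.0000
Node d (S = 36): continuation = e^(−0.08)·[0.6904·0.0000 + 0.3096·23.4000] = 6.6874; exercise value = 9.0000 > continuation, so V_d = 9.0000 (exercise)
Node 0 (S = 60): continuation = e^(−0.08)·[0.6904·0.0000 + 0.3096·9.0000] = 2.5721; exercise value = 0.0000 ≤ continuation, so V_0 = 2.5721

£2.57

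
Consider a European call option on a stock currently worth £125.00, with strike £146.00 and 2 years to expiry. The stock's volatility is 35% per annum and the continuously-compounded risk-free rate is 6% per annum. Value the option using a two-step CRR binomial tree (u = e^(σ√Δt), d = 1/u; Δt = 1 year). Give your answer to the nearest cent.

£23.44

CRR parameters: u = e^(σ√Δt) = e^(0.35·√1) = 1.4191, d = 1/u = 0.7047
Per-period rate: rΔt = 0.06·1 = 0.06, so R = e^0.06 = 1.0618
Risk-neutral probability p = (e^0.06 − 0.7047)/(1.4191 − 0.7047) = 0.3571/0.7144 = 0.4999
Terminal stock prices: S_uu = 251.7, S_ud = 125, S_dd = 62.07
Terminal payoffs (S − K): max(105.7, 0) = 105.7, max(-21, 0) = 0, max(-83.93, 0) = 0
Node u (S = 177.4): V_u = e^(−0.06)·[0.4999·105.7191 + 0.5001·0.0000] = 49.7755
Node d (S = 88.09): V_d = e^(−0.06)·[0.4999·0.0000 + 0.5001·0.0000] = 0.0000
Node 0 (S = 125): V_0 = e^(−0.06)·[0.4999·49.7755 + 0.5001·0.0000] = 23.4357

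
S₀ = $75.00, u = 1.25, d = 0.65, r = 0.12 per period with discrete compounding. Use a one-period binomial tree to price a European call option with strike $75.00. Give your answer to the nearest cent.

Risk-neutral probability p = (1 + 0.12 − 0.65)/(1.25 − 0.65) = 0.4700/0.6000 = 0.7833
Terminal stock prices: S_u = 93.75, S_d = 48.75
Terminal payoffs (S − K): max(18.75, 0) = 18.75, max(-26.25, 0) = 0
Node 0 (S = 75): V_0 = 1/1.12·[0.7833·18.7500 + 0.2167·0.0000] = 13.1138

$13.11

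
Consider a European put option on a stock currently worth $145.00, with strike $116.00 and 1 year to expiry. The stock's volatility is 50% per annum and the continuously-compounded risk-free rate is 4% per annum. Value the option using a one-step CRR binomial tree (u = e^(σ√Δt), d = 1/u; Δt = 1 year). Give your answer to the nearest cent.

CRR parameters: u = e^(σ√Δt) = e^(0.5·√1) = 1.6487, d = 1/u = 0.6065
Per-period rate: rΔt = 0.04·1 = 0.04, so R = e^0.04 = 1.0408
Risk-neutral probability p = (e^0.04 − 0.6065)/(1.6487 − 0.6065) = 0.4343/1.0422 = 0.4167
Terminal stock prices: S_u = 239.1, S_d = 87.95
Terminal payoffs (K − S): max(-123.1, 0) = 0, max(28.05, 0) = 28.05
Node 0 (S = 145): V_0 = e^(−0.04)·[0.4167·0.0000 + 0.5833·28.0531] = 15.7217

$15.72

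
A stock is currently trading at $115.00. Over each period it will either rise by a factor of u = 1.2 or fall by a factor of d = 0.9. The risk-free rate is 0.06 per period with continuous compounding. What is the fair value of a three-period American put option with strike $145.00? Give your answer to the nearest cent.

Risk-neutral probability p = (e^0.06 − 0.9)/(1.2 − 0.9) = 0.1618/0.3000 = 0.5395
Terminal stock prices: S_uuu = 198.7, S_uud = 149, S_udd = 111.8, S_ddd = 83.84
Terminal payoffs (K − S): max(-53.72, 0) = 0, max(-4.04, 0) = 0, max(33.22, 0) = 33.22, max(61.16, 0) = 61.16
Node uu (S = 165.6): continuation = e^(−0.06)·[0.5395·0.0000 + 0.4605·0.0000] = 0.0000; exercise value = 0.0000 ≤ continuation, so V_uu = 0.0000
Node ud (S = 124.2): continuation = e^(−0.06)·[0.5395·0.0000 + 0.4605·33.2200] = 14.4083; exercise value = 20.8000 > continuation, so V_ud = 20.8000 (exercise)
Node dd (S = 93.15): continuation = e^(−0.06)·[0.5395·33.2200 + 0.4605·61.1650] = 43.4059; exercise value = 51.8500 > continuation, so V_dd = 51.8500 (exercise)
Node u (S = 138): continuation = e^(−0.06)·[0.5395·0.0000 + 0.4605·20.8000] = 9.0215; exercise value = 7.0000 ≤ continuation, so V_u = 9.0215
Node d (S = 103.5): continuation = e^(−0.06)·[0.5395·20.8000 + 0.4605·51.8500] = 33.0559; exercise value = 41.5000 > continuation, so V_d = 41.5000 (exercise)
Node 0 (S = 115): continuation = e^(−0.06)·[0.5395·9.0215 + 0.4605·41.5000] = 22.5828; exercise value = 30.0000 > continuation, so V_0 = 30.0000 (exercise)

$30.00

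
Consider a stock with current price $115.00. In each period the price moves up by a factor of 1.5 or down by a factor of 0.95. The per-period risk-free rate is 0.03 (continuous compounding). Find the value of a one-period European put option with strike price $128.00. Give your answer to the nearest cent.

Risk-neutral probability p = (e^0.03 − 0.95)/(1.5 − 0.95) = 0.0805/0.5500 = 0.1463
Terminal stock prices: S_u = 172.5, S_d = 109.2
Terminal payoffs (K − S): max(-44.5, 0) = 0, max(18.75, 0) = 18.75
Node 0 (S = 115): V_0 = e^(−0.03)·[0.1463·0.0000 + 0.8537·18.7500] = 15.5341

$15.53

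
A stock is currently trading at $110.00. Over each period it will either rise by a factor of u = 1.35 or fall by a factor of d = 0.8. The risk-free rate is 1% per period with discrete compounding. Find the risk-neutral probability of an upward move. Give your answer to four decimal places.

Risk-neutral probability p = (1 + 0.01 − 0.8)/(1.35 − 0.8) = 0.2100/0.5500 = 0.3818

p = 0.3818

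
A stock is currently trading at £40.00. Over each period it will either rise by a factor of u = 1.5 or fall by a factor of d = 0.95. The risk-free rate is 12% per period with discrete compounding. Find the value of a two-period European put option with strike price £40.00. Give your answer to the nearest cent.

£1.48

Risk-neutral probability p = (1 + 0.12 − 0.95)/(1.5 − 0.95) = 0.1700/0.5500 = 0.3091
Terminal stock prices: S_uu = 90, S_ud = 57, S_dd = 36.1
Terminal payoffs (K − S): max(-50, 0) = 0, max(-17, 0) = 0, max(3.9, 0) = 3.9
Node u (S = 60): V_u = 1/1.12·[0.3091·0.0000 + 0.6909·0.0000] = 0.0000
Node d (S = 38): V_d = 1/1.12·[0.3091·0.0000 + 0.6909·3.9000] = 2.4058
Node 0 (S = 40): V_0 = 1/1.12·[0.3091·0.0000 + 0.6909·2.4058] = 1.4841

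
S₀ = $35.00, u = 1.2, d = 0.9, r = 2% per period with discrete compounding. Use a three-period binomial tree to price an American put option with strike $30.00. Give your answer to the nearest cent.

$0.91

Risk-neutral probability p = (1 + 0.02 − 0.9)/(1.2 − 0.9) = 0.1200/0.3000 = 0.4000
Terminal stock prices: S_uuu = 60.48, S_uud = 45.36, S_udd = 34.02, S_ddd = 25.52
Terminal payoffs (K − S): max(-30.48, 0) = 0, max(-15.36, 0) = 0, max(-4.02, 0) = 0, max(4.485, 0) = 4.485
Node uu (S = 50.4): continuation = 1/1.02·[0.4000·0.0000 + 0.6000·0.0000] = 0.0000; exercise value = 0.0000 ≤ continuation, so V_uu = 0.0000
Node ud (S = 37.8): continuation = 1/1.02·[0.4000·0.0000 + 0.6000·0.0000] = 0.0000; exercise value = 0.0000 ≤ continuation, so V_ud = 0.0000
Node dd (S = 28.35): continuation = 1/1.02·[0.4000·0.0000 + 0.6000·4.4850] = 2.6382; exercise value = 1.6500 ≤ continuation, so V_dd = 2.6382
Node u (S = 42): continuation = 1/1.02·[0.4000·0.0000 + 0.6000·0.0000] = 0.0000; exercise value = 0.0000 ≤ continuation, so V_u = 0.0000
Node d (S = 31.5): continuation = 1/1.02·[0.4000·0.0000 + 0.6000·2.6382] = 1.5519; exercise value = 0.0000 ≤ continuation, so V_d = 1.5519
Node 0 (S = 35): continuation = 1/1.02·[0.4000·0.0000 + 0.6000·1.5519] = 0.9129; exercise value = 0.0000 ≤ continuation, so V_0 = 0.9129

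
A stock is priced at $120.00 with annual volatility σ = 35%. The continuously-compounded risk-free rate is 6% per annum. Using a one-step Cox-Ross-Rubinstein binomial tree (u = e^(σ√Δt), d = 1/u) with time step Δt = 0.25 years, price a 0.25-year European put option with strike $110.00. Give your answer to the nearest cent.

$4.57

CRR parameters: u = e^(σ√Δt) = e^(0.35·√0.25) = 1.1912, d = 1/u = 0.8395
Per-period rate: rΔt = 0.06·0.25 = 0.015, so R = e^0.015 = 1.0151
Risk-neutral probability p = (e^0.015 − 0.8395)/(1.1912 − 0.8395) = 0.1757/0.3518 = 0.4993
Terminal stock prices: S_u = 142.9, S_d = 100.7
Terminal payoffs (K − S): max(-32.95, 0) = 0, max(9.265, 0) = 9.265
Node 0 (S = 120): V_0 = e^(−0.015)·[0.4993·0.0000 + 0.5007·9.2652] = 4.5698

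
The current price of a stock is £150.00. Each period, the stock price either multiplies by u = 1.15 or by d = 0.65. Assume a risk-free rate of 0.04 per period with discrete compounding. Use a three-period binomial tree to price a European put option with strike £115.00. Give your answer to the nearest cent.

Risk-neutral probability p = (1 + 0.04 − 0.65)/(1.15 − 0.65) = 0.3900/0.5000 = 0.7800
Terminal stock prices: S_uuu = 228.1, S_uud = 128.9, S_udd = 72.88, S_ddd = 41.19
Terminal payoffs (K − S): max(-113.1, 0) = 0, max(-13.94, 0) = 0, max(42.12, 0) = 42.12, max(73.81, 0) = 73.81
Node uu (S = 198.4): V_uu = 1/1.04·[0.7800·0.0000 + 0.2200·0.0000] = 0.0000
Node ud (S = 112.1): V_ud = 1/1.04·[0.7800·0.0000 + 0.2200·42.1187] = 8.9097
Node dd (S = 63.38): V_dd = 1/1.04·[0.7800·42.1187 + 0.2200·73.8063] = 47.2019
Node u (S = 172.5): V_u = 1/1.04·[0.7800·0.0000 + 0.2200·8.9097] = 1.8848
Node d (S = 97.5): V_d = 1/1.04·[0.7800·8.9097 + 0.2200·47.2019] = 16.6673
Node 0 (S = 150): V_0 = 1/1.04·[0.7800·1.8848 + 0.2200·16.6673] = 4.9393

£4.94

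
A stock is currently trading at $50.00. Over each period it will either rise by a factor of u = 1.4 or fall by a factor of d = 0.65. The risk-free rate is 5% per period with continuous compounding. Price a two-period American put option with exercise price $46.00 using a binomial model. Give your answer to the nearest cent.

$6.08

Risk-neutral probability p = (e^0.05 − 0.65)/(1.4 − 0.65) = 0.4013/0.7500 = 0.5350
Terminal stock prices: S_uu = 98, S_ud = 45.5, S_dd = 21.13
Terminal payoffs (K − S): max(-52, 0) = 0, max(0.5, 0) = 0.5, max(24.87, 0) = 24.87
Node u (S = 70): continuation = e^(−0.05)·[0.5350·0.0000 + 0.4650·0.5000] = 0.2211; exercise value = 0.0000 ≤ continuation, so V_u = 0.2211
Node d (S = 32.5): continuation = e^(−0.05)·[0.5350·0.5000 + 0.4650·24.8750] = 11.2566; exercise value = 13.5000 > continuation, so V_d = 13.5000 (exercise)
Node 0 (S = 50): continuation = e^(−0.05)·[0.5350·0.2211 + 0.4650·13.5000] = 6.0835; exercise value = 0.0000 ≤ continuation, so V_0 = 6.0835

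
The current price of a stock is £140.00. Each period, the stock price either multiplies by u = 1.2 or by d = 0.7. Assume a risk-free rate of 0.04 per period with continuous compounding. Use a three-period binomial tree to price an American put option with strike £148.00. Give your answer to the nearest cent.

Risk-neutral probability p = (e^0.04 − 0.7)/(1.2 − 0.7) = 0.3408/0.5000 = 0.6816
Terminal stock prices: S_uuu = 241.9, S_uud = 141.1, S_udd = 82.32, S_ddd = 48.02
Terminal payoffs (K − S): max(-93.92, 0) = 0, max(6.88, 0) = 6.88, max(65.68, 0) = 65.68, max(99.98, 0) = 99.98
Node uu (S = 201.6): continuation = e^(−0.04)·[0.6816·0.0000 + 0.3184·6.8800] = 2.1046; exercise value = 0.0000 ≤ continuation, so V_uu = 2.1046
Node ud (S = 117.6): continuation = e^(−0.04)·[0.6816·6.8800 + 0.3184·65.6800] = 24.5968; exercise value = 30.4000 > continuation, so V_ud = 30.4000 (exercise)
Node dd (S = 68.6): continuation = e^(−0.04)·[0.6816·65.6800 + 0.3184·99.9800] = 73.5968; exercise value = 79.4000 > continuation, so V_dd = 79.4000 (exercise)
Node u (S = 168): continuation = e^(−0.04)·[0.6816·2.1046 + 0.3184·30.4000] = 10.6775; exercise value = 0.0000 ≤ continuation, so V_u = 10.6775
Node d (S = 98): continuation = e^(−0.04)·[0.6816·30.4000 + 0.3184·79.4000] = 44.1968; exercise value = 50.0000 > continuation, so V_d = 50.0000 (exercise)
Node 0 (S = 140): continuation = e^(−0.04)·[0.6816·10.6775 + 0.3184·50.0000] = 22.2873; exercise value = 8.0000 ≤ continuation, so V_0 = 22.2873

£22.29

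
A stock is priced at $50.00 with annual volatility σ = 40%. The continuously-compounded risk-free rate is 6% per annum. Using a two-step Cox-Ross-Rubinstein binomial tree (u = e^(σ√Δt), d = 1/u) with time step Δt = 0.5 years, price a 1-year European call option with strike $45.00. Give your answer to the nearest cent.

$11.80

CRR parameters: u = e^(σ√Δt) = e^(0.4·√0.5) = 1.3269, d = 1/u = 0.7536
Per-period rate: rΔt = 0.06·0.5 = 0.03, so R = e^0.03 = 1.0305
Risk-neutral probability p = (e^0.03 − 0.7536)/(1.3269 − 0.7536) = 0.2768/0.5733 = 0.4829
Terminal stock prices: S_uu = 88.03, S_ud = 50, S_dd = 28.4
Terminal payoffs (S − K): max(43.03, 0) = 43.03, max(5, 0) = 5, max(-16.6, 0) = 0
Node u (S = 66.34): V_u = e^(−0.03)·[0.4829·43.0327 + 0.5171·5.0000] = 22.6748
Node d (S = 37.68): V_d = e^(−0.03)·[0.4829·5.0000 + 0.5171·0.0000] = 2.3431
Node 0 (S = 50): V_0 = e^(−0.03)·[0.4829·22.6748 + 0.5171·2.3431] = 11.8015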